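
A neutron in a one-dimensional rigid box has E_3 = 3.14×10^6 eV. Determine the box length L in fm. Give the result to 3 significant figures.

From E_n = n²h²/(8m_nL²), L = n·h/√(8m_nE_n).
E_3 = 3.14×10^6 eV = 5.030×10^-13 J, so L = 3·6.626×10^-34/√(8·1.675×10^-27·5.030×10^-13) = 2.42×10^-14 m = 24.2 fm.

L = 24.2 fm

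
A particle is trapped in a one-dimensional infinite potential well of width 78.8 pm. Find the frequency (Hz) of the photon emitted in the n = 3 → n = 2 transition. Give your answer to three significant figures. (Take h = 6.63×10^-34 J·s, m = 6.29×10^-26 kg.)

E_1 = h²/(8mL²) = 1.407×10^-22 J and ΔE = (3² − 2²)E_1 = 7.035×10^-22 J.
f = ΔE/h = 7.035×10^-22/6.63×10^-34 = 1.06×10^12 Hz.

f = 1.06×10^12 Hz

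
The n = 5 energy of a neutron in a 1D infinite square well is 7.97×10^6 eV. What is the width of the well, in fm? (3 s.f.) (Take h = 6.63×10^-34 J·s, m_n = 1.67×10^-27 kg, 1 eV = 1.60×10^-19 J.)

From E_n = n²h²/(8m_nL²), L = n·h/√(8m_nE_n).
E_5 = 7.97×10^6 eV = 1.275×10^-12 J, so L = 5·6.63×10^-34/√(8·1.67×10^-27·1.275×10^-12) = 2.54×10^-14 m = 25.4 fm.

L = 25.4 fm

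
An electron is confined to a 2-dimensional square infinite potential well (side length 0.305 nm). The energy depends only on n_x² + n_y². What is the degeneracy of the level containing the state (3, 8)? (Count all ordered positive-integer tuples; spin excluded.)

degeneracy = 2

The level has n_x² + n_y² = 73. The ordered positive-integer solutions are (3, 8), (8, 3).
That gives 2 states.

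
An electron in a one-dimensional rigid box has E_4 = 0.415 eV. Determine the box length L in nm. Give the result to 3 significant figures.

L = 3.81 nm

From E_n = n²h²/(8m_eL²), L = n·h/√(8m_eE_n).
E_4 = 0.415 eV = 6.648×10^-20 J, so L = 4·6.626×10^-34/√(8·9.109×10^-31·6.648×10^-20) = 3.81×10^-9 m = 3.81 nm.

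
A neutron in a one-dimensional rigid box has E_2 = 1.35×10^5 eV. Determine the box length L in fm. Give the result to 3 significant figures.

From E_n = n²h²/(8m_nL²), L = n·h/√(8m_nE_n).
E_2 = 1.35×10^5 eV = 2.163×10^-14 J, so L = 2·6.626×10^-34/√(8·1.675×10^-27·2.163×10^-14) = 7.78×10^-14 m = 77.8 fm.

L = 77.8 fm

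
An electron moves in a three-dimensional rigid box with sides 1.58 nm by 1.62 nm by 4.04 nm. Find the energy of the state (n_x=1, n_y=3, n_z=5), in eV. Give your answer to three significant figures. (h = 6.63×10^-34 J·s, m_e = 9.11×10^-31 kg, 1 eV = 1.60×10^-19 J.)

E = 2.02 eV

For a 3D rectangular well E = (h²/8m_e)·Σ n_i²/L_i² = (6.63×10^-34)²/(8·9.11×10^-31) · [1²/(1.58 nm)² + 3²/(1.62 nm)² + 5²/(4.04 nm)²].
Evaluating gives E = 3.234×10^-19 J = 2.02 eV.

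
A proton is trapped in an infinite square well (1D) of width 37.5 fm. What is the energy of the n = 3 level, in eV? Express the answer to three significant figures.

For an infinite well E_n = n²h²/(8m_pL²), so E_1 = h²/(8m_pL²) = (6.626×10^-34)²/(8·1.673×10^-27·(3.75×10^-14 m)²) = 2.333×10^-14 J.
Then E_3 = 3²·E_1 = 9·2.333×10^-14 J = 2.100×10^-13 J.
Converting, E_3 = 2.100×10^-13 J / (1.602×10^-19 J/eV) = 1.31×10^6 eV.

E_3 = 1.31×10^6 eV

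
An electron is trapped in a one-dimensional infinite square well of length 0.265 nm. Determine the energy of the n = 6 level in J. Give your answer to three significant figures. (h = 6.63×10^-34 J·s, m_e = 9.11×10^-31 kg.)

E_6 = 3.09×10^-17 J

For an infinite well E_n = n²h²/(8m_eL²), so E_1 = h²/(8m_eL²) = (6.63×10^-34)²/(8·9.11×10^-31·(2.65×10^-10 m)²) = 8.589×10^-19 J.
Then E_6 = 6²·E_1 = 36·8.589×10^-19 J = 3.09×10^-17 J.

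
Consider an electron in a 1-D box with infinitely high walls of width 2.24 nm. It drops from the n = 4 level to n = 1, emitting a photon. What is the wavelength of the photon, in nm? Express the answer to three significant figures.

E_1 = h²/(8m_eL²) = 1.201×10^-20 J, so ΔE = (4² − 1²)E_1 = 1.802×10^-19 J.
λ = hc/ΔE = (6.626×10^-34·2.998×10^8)/1.802×10^-19 = 1.10×10^-6 m = 1.10×10^3 nm.

λ = 1.10×10^3 nm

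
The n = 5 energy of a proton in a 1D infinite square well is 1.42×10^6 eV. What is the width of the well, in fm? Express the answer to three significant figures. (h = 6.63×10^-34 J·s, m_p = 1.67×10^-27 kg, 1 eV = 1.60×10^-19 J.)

From E_n = n²h²/(8m_pL²), L = n·h/√(8m_pE_n).
E_5 = 1.42×10^6 eV = 2.272×10^-13 J, so L = 5·6.63×10^-34/√(8·1.67×10^-27·2.272×10^-13) = 6.02×10^-14 m = 60.2 fm.

L = 60.2 fm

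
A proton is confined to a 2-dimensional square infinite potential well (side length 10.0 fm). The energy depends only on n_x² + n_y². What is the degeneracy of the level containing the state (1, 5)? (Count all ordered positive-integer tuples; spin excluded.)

The level has n_x² + n_y² = 26. The ordered positive-integer solutions are (1, 5), (5, 1).
That gives 2 states.

degeneracy = 2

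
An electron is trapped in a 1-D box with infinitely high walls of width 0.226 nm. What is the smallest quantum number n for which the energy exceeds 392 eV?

E_1 = h²/(8m_eL²) = 1.180×10^-18 J = 7.366 eV.
Need n² > 392/7.366 = 53.22, i.e. n > 7.295.
The smallest integer satisfying this is n = 8.

n = 8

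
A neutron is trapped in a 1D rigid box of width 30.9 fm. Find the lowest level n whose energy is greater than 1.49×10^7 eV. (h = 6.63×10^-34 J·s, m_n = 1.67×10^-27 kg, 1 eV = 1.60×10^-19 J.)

n = 9

E_1 = h²/(8m_nL²) = 3.446×10^-14 J = 2.154×10^5 eV.
Need n² > 1.49×10^7/2.154×10^5 = 69.17, i.e. n > 8.317.
The smallest integer satisfying this is n = 9.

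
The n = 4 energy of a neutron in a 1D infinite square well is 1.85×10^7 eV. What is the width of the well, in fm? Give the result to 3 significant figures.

From E_n = n²h²/(8m_nL²), L = n·h/√(8m_nE_n).
E_4 = 1.85×10^7 eV = 2.964×10^-12 J, so L = 4·6.626×10^-34/√(8·1.675×10^-27·2.964×10^-12) = 1.33×10^-14 m = 13.3 fm.

L = 13.3 fm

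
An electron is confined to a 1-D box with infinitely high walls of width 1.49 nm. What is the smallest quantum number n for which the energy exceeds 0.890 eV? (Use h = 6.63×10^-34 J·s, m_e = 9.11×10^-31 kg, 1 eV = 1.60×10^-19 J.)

E_1 = h²/(8m_eL²) = 2.717×10^-20 J = 0.1698 eV.
Need n² > 0.890/0.1698 = 5.241, i.e. n > 2.289.
The smallest integer satisfying this is n = 3.

n = 3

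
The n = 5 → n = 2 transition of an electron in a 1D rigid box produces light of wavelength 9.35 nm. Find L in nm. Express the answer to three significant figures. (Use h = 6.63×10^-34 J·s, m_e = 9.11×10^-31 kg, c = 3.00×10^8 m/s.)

The photon carries ΔE = hc/λ = 6.63×10^-34·3.00×10^8/9.35×10^-9 m = 2.127×10^-17 J.
Since ΔE = (5² − 2²)E_1, E_1 = 1.013×10^-18 J, and L = h/√(8m_eE_1) = 2.44×10^-10 m = 0.244 nm.

L = 0.244 nm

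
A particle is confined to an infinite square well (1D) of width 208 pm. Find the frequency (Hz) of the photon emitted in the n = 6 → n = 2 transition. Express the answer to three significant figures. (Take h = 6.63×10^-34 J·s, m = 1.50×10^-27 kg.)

f = 4.09×10^13 Hz

E_1 = h²/(8mL²) = 8.467×10^-22 J and ΔE = (6² − 2²)E_1 = 2.709×10^-20 J.
f = ΔE/h = 2.709×10^-20/6.63×10^-34 = 4.09×10^13 Hz.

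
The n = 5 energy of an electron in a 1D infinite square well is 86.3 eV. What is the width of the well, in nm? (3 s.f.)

L = 0.330 nm

From E_n = n²h²/(8m_eL²), L = n·h/√(8m_eE_n).
E_5 = 86.3 eV = 1.383×10^-17 J, so L = 5·6.626×10^-34/√(8·9.109×10^-31·1.383×10^-17) = 3.30×10^-10 m = 0.330 nm.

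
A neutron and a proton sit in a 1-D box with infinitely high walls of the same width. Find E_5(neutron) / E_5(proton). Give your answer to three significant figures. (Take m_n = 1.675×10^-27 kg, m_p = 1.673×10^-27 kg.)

0.999

E_n ∝ 1/m at fixed n and L, so the ratio is m_p/m_n = 1.673×10^-27/1.675×10^-27 = 0.999.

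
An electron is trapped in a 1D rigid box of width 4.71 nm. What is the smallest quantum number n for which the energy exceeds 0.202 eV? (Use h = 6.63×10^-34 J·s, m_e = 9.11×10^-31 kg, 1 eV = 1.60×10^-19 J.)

E_1 = h²/(8m_eL²) = 2.719×10^-21 J = 0.01699 eV.
Need n² > 0.202/0.01699 = 11.89, i.e. n > 3.448.
The smallest integer satisfying this is n = 4.

n = 4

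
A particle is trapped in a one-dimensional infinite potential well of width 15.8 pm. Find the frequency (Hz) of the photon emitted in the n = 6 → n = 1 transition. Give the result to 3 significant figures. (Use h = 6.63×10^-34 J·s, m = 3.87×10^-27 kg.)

f = 3.00×10^15 Hz

E_1 = h²/(8mL²) = 5.687×10^-20 J and ΔE = (6² − 1²)E_1 = 1.990×10^-18 J.
f = ΔE/h = 1.990×10^-18/6.63×10^-34 = 3.00×10^15 Hz.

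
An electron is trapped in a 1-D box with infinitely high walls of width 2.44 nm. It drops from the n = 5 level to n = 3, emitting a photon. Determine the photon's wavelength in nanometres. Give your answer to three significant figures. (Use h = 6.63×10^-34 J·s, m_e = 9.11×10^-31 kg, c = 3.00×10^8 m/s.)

E_1 = h²/(8m_eL²) = 1.013×10^-20 J, so ΔE = (5² − 3²)E_1 = 1.621×10^-19 J.
λ = hc/ΔE = (6.63×10^-34·3.00×10^8)/1.621×10^-19 = 1.23×10^-6 m = 1.23×10^3 nm.

λ = 1.23×10^3 nm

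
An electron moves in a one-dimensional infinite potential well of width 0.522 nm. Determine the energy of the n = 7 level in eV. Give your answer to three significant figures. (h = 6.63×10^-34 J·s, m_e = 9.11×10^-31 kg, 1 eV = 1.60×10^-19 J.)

E_7 = 67.8 eV

For an infinite well E_n = n²h²/(8m_eL²), so E_1 = h²/(8m_eL²) = (6.63×10^-34)²/(8·9.11×10^-31·(5.22×10^-10 m)²) = 2.213×10^-19 J.
Then E_7 = 7²·E_1 = 49·2.213×10^-19 J = 1.084×10^-17 J.
Converting, E_7 = 1.084×10^-17 J / (1.60×10^-19 J/eV) = 67.8 eV.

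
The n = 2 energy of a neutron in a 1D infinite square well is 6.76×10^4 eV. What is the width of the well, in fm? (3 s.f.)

From E_n = n²h²/(8m_nL²), L = n·h/√(8m_nE_n).
E_2 = 6.76×10^4 eV = 1.083×10^-14 J, so L = 2·6.626×10^-34/√(8·1.675×10^-27·1.083×10^-14) = 1.10×10^-13 m = 110 fm.

L = 110 fm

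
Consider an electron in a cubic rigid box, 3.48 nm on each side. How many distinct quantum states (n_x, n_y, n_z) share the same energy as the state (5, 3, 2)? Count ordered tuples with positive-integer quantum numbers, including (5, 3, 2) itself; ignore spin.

The level has n_x² + n_y² + n_z² = 38. The ordered positive-integer solutions are (1, 1, 6), (1, 6, 1), (2, 3, 5), (2, 5, 3), (3, 2, 5), (3, 5, 2), (5, 2, 3), (5, 3, 2), (6, 1, 1).
That gives 9 states.

degeneracy = 9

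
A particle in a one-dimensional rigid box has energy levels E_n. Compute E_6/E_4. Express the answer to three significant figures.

E_n ∝ n², so E_6/E_4 = 6²/4² = 36/16 = 2.25.

2.25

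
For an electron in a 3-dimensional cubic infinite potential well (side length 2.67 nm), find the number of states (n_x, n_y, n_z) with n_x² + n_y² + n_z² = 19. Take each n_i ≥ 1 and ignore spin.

The level has n_x² + n_y² + n_z² = 19. The ordered positive-integer solutions are (1, 3, 3), (3, 1, 3), (3, 3, 1).
That gives 3 states.

degeneracy = 3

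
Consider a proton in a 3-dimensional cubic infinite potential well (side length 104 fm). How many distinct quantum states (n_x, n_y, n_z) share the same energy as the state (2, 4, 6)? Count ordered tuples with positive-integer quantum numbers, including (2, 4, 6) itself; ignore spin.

The level has n_x² + n_y² + n_z² = 56. The ordered positive-integer solutions are (2, 4, 6), (2, 6, 4), (4, 2, 6), (4, 6, 2), (6, 2, 4), (6, 4, 2).
That gives 6 states.

degeneracy = 6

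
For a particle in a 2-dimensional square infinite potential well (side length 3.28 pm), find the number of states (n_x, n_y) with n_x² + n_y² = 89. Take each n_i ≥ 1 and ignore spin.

degeneracy = 2

The level has n_x² + n_y² = 89. The ordered positive-integer solutions are (5, 8), (8, 5).
That gives 2 states.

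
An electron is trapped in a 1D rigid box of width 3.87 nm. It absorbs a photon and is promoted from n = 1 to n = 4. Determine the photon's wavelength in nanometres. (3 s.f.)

λ = 3.29×10^3 nm

E_1 = h²/(8m_eL²) = 4.023×10^-21 J, so ΔE = (4² − 1²)E_1 = 6.035×10^-20 J.
λ = hc/ΔE = (6.626×10^-34·2.998×10^8)/6.035×10^-20 = 3.29×10^-6 m = 3.29×10^3 nm.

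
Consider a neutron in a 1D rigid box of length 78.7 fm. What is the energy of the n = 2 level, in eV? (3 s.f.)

E_2 = 1.32×10^5 eV

For an infinite well E_n = n²h²/(8m_nL²), so E_1 = h²/(8m_nL²) = (6.626×10^-34)²/(8·1.675×10^-27·(7.87×10^-14 m)²) = 5.290×10^-15 J.
Then E_2 = 2²·E_1 = 4·5.290×10^-15 J = 2.116×10^-14 J.
Converting, E_2 = 2.116×10^-14 J / (1.602×10^-19 J/eV) = 1.32×10^5 eV.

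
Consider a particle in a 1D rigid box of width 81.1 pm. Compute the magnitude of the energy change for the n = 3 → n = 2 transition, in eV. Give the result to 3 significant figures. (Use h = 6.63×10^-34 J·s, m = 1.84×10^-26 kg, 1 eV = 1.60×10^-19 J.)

E_1 = h²/(8mL²) = 4.540×10^-22 J.
|ΔE| = |3² − 2²|·E_1 = 5·4.540×10^-22 J = 2.270×10^-21 J = 0.0142 eV.

|ΔE| = 0.0142 eV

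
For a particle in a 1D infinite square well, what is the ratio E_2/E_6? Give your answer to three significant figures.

0.111

E_n ∝ n², so E_2/E_6 = 2²/6² = 4/36 = 0.111.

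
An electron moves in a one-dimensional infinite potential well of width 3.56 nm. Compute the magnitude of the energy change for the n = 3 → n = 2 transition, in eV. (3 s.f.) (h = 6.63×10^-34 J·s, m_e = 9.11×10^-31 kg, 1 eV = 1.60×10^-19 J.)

E_1 = h²/(8m_eL²) = 4.759×10^-21 J.
|ΔE| = |3² − 2²|·E_1 = 5·4.759×10^-21 J = 2.380×10^-20 J = 0.149 eV.

|ΔE| = 0.149 eV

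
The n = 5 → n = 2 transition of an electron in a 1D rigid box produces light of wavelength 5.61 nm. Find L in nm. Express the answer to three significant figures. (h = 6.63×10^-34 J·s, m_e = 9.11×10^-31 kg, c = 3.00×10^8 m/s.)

L = 0.189 nm

The photon carries ΔE = hc/λ = 6.63×10^-34·3.00×10^8/5.61×10^-9 m = 3.545×10^-17 J.
Since ΔE = (5² − 2²)E_1, E_1 = 1.688×10^-18 J, and L = h/√(8m_eE_1) = 1.89×10^-10 m = 0.189 nm.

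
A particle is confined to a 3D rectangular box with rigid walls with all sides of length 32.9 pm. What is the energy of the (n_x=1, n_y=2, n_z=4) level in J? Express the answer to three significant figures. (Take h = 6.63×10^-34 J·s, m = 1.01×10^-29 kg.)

For a 3D rectangular well E = (h²/8m)·Σ n_i²/L_i² = (6.63×10^-34)²/(8·1.01×10^-29) · [1²/(32.9 pm)² + 2²/(32.9 pm)² + 4²/(32.9 pm)²].
Evaluating gives E = 1.06×10^-16 J.

E = 1.06×10^-16 J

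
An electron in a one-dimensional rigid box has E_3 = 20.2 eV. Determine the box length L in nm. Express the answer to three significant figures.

L = 0.409 nm

From E_n = n²h²/(8m_eL²), L = n·h/√(8m_eE_n).
E_3 = 20.2 eV = 3.236×10^-18 J, so L = 3·6.626×10^-34/√(8·9.109×10^-31·3.236×10^-18) = 4.09×10^-10 m = 0.409 nm.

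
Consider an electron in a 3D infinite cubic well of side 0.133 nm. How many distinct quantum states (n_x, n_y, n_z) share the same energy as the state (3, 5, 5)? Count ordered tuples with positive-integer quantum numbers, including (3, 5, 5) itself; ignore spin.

degeneracy = 9

The level has n_x² + n_y² + n_z² = 59. The ordered positive-integer solutions are (1, 3, 7), (1, 7, 3), (3, 1, 7), (3, 5, 5), (3, 7, 1), (5, 3, 5), (5, 5, 3), (7, 1, 3), (7, 3, 1).
That gives 9 states.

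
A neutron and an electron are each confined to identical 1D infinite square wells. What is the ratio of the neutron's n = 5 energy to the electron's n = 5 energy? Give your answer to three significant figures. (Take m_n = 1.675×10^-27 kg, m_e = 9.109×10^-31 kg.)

E_n ∝ 1/m at fixed n and L, so the ratio is m_e/m_n = 9.109×10^-31/1.675×10^-27 = 5.44×10^-4.

5.44×10^-4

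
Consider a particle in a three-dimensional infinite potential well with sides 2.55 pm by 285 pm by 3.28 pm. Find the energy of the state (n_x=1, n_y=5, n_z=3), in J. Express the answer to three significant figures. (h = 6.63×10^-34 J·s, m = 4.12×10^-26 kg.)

E = 1.32×10^-18 J

For a 3D rectangular well E = (h²/8m)·Σ n_i²/L_i² = (6.63×10^-34)²/(8·4.12×10^-26) · [1²/(2.55 pm)² + 5²/(285 pm)² + 3²/(3.28 pm)²].
Evaluating gives E = 1.32×10^-18 J.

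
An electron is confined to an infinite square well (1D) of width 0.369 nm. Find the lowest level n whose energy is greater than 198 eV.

n = 9

E_1 = h²/(8m_eL²) = 4.425×10^-19 J = 2.762 eV.
Need n² > 198/2.762 = 71.69, i.e. n > 8.467.
The smallest integer satisfying this is n = 9.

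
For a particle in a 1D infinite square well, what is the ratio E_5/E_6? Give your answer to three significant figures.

0.694

E_n ∝ n², so E_5/E_6 = 5²/6² = 25/36 = 0.694.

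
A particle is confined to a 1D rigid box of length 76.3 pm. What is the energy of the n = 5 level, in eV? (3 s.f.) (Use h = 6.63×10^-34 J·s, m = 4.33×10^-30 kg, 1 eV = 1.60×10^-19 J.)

For an infinite well E_n = n²h²/(8mL²), so E_1 = h²/(8mL²) = (6.63×10^-34)²/(8·4.33×10^-30·(7.63×10^-11 m)²) = 2.180×10^-18 J.
Then E_5 = 5²·E_1 = 25·2.180×10^-18 J = 5.450×10^-17 J.
Converting, E_5 = 5.450×10^-17 J / (1.60×10^-19 J/eV) = 341 eV.

E_5 = 341 eV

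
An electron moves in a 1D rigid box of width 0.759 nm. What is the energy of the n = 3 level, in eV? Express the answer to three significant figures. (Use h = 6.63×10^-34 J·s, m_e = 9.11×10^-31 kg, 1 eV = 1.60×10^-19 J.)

For an infinite well E_n = n²h²/(8m_eL²), so E_1 = h²/(8m_eL²) = (6.63×10^-34)²/(8·9.11×10^-31·(7.59×10^-10 m)²) = 1.047×10^-19 J.
Then E_3 = 3²·E_1 = 9·1.047×10^-19 J = 9.423×10^-19 J.
Converting, E_3 = 9.423×10^-19 J / (1.60×10^-19 J/eV) = 5.89 eV.

E_3 = 5.89 eV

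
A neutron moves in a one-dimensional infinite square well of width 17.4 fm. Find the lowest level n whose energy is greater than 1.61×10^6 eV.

n = 2

E_1 = h²/(8m_nL²) = 1.082×10^-13 J = 6.754×10^5 eV.
Need n² > 1.61×10^6/6.754×10^5 = 2.384, i.e. n > 1.544.
The smallest integer satisfying this is n = 2.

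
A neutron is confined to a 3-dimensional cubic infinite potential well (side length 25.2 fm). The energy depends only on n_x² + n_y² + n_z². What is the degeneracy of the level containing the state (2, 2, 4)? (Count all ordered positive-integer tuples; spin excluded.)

The level has n_x² + n_y² + n_z² = 24. The ordered positive-integer solutions are (2, 2, 4), (2, 4, 2), (4, 2, 2).
That gives 3 states.

degeneracy = 3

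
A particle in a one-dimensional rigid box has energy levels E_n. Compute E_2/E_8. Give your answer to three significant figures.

E_n ∝ n², so E_2/E_8 = 2²/8² = 4/64 = 0.0625.

0.0625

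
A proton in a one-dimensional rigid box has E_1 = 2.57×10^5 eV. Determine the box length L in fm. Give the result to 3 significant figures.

L = 28.2 fm

From E_n = n²h²/(8m_pL²), L = n·h/√(8m_pE_n).
E_1 = 2.57×10^5 eV = 4.117×10^-14 J, so L = 1·6.626×10^-34/√(8·1.673×10^-27·4.117×10^-14) = 2.82×10^-14 m = 28.2 fm.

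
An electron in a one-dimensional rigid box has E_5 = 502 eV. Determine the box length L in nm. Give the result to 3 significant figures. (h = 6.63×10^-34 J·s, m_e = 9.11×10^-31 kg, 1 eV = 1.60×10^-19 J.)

L = 0.137 nm

From E_n = n²h²/(8m_eL²), L = n·h/√(8m_eE_n).
E_5 = 502 eV = 8.032×10^-17 J, so L = 5·6.63×10^-34/√(8·9.11×10^-31·8.032×10^-17) = 1.37×10^-10 m = 0.137 nm.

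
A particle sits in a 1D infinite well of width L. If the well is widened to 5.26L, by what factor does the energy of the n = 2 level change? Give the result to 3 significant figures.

E_n ∝ 1/L², so the energy scales by 1/5.26² = 0.0361.

0.0361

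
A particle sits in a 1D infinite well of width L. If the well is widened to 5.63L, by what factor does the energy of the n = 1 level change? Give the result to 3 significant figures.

E_n ∝ 1/L², so the energy scales by 1/5.63² = 0.0315.

0.0315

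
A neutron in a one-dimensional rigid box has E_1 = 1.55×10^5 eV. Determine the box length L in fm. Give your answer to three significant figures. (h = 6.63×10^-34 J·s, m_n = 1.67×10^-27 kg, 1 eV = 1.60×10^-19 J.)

From E_n = n²h²/(8m_nL²), L = n·h/√(8m_nE_n).
E_1 = 1.55×10^5 eV = 2.480×10^-14 J, so L = 1·6.63×10^-34/√(8·1.67×10^-27·2.480×10^-14) = 3.64×10^-14 m = 36.4 fm.

L = 36.4 fm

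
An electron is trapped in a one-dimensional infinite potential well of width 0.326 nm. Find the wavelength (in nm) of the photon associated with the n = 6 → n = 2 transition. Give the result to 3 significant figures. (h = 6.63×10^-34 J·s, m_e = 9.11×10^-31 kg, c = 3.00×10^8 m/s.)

λ = 11.0 nm

E_1 = h²/(8m_eL²) = 5.675×10^-19 J, so ΔE = (6² − 2²)E_1 = 1.816×10^-17 J.
λ = hc/ΔE = (6.63×10^-34·3.00×10^8)/1.816×10^-17 = 1.10×10^-8 m = 11.0 nm.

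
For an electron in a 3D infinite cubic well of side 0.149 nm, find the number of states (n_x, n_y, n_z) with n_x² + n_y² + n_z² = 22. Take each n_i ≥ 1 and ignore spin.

degeneracy = 3

The level has n_x² + n_y² + n_z² = 22. The ordered positive-integer solutions are (2, 3, 3), (3, 2, 3), (3, 3, 2).
That gives 3 states.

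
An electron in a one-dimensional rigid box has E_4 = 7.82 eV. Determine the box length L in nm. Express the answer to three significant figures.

L = 0.877 nm

From E_n = n²h²/(8m_eL²), L = n·h/√(8m_eE_n).
E_4 = 7.82 eV = 1.253×10^-18 J, so L = 4·6.626×10^-34/√(8·9.109×10^-31·1.253×10^-18) = 8.77×10^-10 m = 0.877 nm.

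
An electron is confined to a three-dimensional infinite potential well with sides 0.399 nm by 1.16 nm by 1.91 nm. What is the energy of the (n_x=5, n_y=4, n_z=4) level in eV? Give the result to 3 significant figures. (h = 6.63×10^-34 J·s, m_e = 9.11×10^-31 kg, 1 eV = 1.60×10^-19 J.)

For a 3D rectangular well E = (h²/8m_e)·Σ n_i²/L_i² = (6.63×10^-34)²/(8·9.11×10^-31) · [5²/(0.399 nm)² + 4²/(1.16 nm)² + 4²/(1.91 nm)²].
Evaluating gives E = 1.045×10^-17 J = 65.3 eV.

E = 65.3 eV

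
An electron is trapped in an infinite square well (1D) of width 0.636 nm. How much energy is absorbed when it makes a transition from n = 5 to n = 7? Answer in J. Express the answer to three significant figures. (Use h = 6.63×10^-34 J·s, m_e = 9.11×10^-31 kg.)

|ΔE| = 3.58×10^-18 J

E_1 = h²/(8m_eL²) = 1.491×10^-19 J.
|ΔE| = |5² − 7²|·E_1 = 24·1.491×10^-19 J = 3.58×10^-18 J.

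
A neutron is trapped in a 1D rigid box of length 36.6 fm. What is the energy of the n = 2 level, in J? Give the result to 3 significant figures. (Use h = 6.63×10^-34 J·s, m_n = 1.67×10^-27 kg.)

For an infinite well E_n = n²h²/(8m_nL²), so E_1 = h²/(8m_nL²) = (6.63×10^-34)²/(8·1.67×10^-27·(3.66×10^-14 m)²) = 2.456×10^-14 J.
Then E_2 = 2²·E_1 = 4·2.456×10^-14 J = 9.82×10^-14 J.

E_2 = 9.82×10^-14 J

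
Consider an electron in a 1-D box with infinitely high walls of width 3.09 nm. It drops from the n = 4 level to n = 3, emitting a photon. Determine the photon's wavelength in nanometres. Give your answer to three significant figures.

E_1 = h²/(8m_eL²) = 6.310×10^-21 J, so ΔE = (4² − 3²)E_1 = 4.417×10^-20 J.
λ = hc/ΔE = (6.626×10^-34·2.998×10^8)/4.417×10^-20 = 4.50×10^-6 m = 4.50×10^3 nm.

λ = 4.50×10^3 nm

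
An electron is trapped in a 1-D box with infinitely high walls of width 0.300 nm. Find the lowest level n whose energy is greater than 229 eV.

n = 8

E_1 = h²/(8m_eL²) = 6.694×10^-19 J = 4.179 eV.
Need n² > 229/4.179 = 54.80, i.e. n > 7.403.
The smallest integer satisfying this is n = 8.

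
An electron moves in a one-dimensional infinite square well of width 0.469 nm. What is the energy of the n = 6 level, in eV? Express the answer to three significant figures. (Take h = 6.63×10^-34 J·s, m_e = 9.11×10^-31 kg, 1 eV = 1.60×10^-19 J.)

For an infinite well E_n = n²h²/(8m_eL²), so E_1 = h²/(8m_eL²) = (6.63×10^-34)²/(8·9.11×10^-31·(4.69×10^-10 m)²) = 2.742×10^-19 J.
Then E_6 = 6²·E_1 = 36·2.742×10^-19 J = 9.871×10^-18 J.
Converting, E_6 = 9.871×10^-18 J / (1.60×10^-19 J/eV) = 61.7 eV.

E_6 = 61.7 eV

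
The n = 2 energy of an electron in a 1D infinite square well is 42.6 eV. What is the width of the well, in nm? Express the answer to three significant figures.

From E_n = n²h²/(8m_eL²), L = n·h/√(8m_eE_n).
E_2 = 42.6 eV = 6.825×10^-18 J, so L = 2·6.626×10^-34/√(8·9.109×10^-31·6.825×10^-18) = 1.88×10^-10 m = 0.188 nm.

L = 0.188 nm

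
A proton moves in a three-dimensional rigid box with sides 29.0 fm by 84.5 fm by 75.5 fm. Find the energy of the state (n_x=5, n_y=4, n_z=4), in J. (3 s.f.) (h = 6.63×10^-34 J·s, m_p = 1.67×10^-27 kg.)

E = 1.14×10^-12 J

For a 3D rectangular well E = (h²/8m_p)·Σ n_i²/L_i² = (6.63×10^-34)²/(8·1.67×10^-27) · [5²/(29.0 fm)² + 4²/(84.5 fm)² + 4²/(75.5 fm)²].
Evaluating gives E = 1.14×10^-12 J.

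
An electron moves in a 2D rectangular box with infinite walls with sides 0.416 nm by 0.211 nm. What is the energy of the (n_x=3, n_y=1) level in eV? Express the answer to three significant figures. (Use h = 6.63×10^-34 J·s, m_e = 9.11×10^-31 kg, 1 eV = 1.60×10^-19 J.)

For a 2D rectangular well E = (h²/8m_e)·Σ n_i²/L_i² = (6.63×10^-34)²/(8·9.11×10^-31) · [3²/(0.416 nm)² + 1²/(0.211 nm)²].
Evaluating gives E = 4.491×10^-18 J = 28.1 eV.

E = 28.1 eV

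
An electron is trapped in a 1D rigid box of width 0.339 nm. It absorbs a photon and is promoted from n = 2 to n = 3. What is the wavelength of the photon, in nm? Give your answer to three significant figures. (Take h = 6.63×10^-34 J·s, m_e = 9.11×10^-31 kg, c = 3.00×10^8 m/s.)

λ = 75.8 nm

E_1 = h²/(8m_eL²) = 5.248×10^-19 J, so ΔE = (3² − 2²)E_1 = 2.624×10^-18 J.
λ = hc/ΔE = (6.63×10^-34·3.00×10^8)/2.624×10^-18 = 7.58×10^-8 m = 75.8 nm.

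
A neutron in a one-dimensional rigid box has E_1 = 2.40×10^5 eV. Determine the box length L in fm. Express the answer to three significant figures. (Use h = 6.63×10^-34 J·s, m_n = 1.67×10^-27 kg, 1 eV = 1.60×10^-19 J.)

L = 29.3 fm

From E_n = n²h²/(8m_nL²), L = n·h/√(8m_nE_n).
E_1 = 2.40×10^5 eV = 3.840×10^-14 J, so L = 1·6.63×10^-34/√(8·1.67×10^-27·3.840×10^-14) = 2.93×10^-14 m = 29.3 fm.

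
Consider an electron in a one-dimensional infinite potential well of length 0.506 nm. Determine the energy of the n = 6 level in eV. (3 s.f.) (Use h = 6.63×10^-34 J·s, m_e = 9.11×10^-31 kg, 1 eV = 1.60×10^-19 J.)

For an infinite well E_n = n²h²/(8m_eL²), so E_1 = h²/(8m_eL²) = (6.63×10^-34)²/(8·9.11×10^-31·(5.06×10^-10 m)²) = 2.356×10^-19 J.
Then E_6 = 6²·E_1 = 36·2.356×10^-19 J = 8.482×10^-18 J.
Converting, E_6 = 8.482×10^-18 J / (1.60×10^-19 J/eV) = 53.0 eV.

E_6 = 53.0 eV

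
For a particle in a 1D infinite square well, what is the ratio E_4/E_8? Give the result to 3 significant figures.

0.250

E_n ∝ n², so E_4/E_8 = 4²/8² = 16/64 = 0.250.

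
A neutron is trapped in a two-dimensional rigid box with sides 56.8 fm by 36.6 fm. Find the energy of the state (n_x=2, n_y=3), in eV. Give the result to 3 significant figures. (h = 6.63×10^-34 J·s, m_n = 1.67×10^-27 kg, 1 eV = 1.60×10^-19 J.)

E = 1.64×10^6 eV

For a 2D rectangular well E = (h²/8m_n)·Σ n_i²/L_i² = (6.63×10^-34)²/(8·1.67×10^-27) · [2²/(56.8 fm)² + 3²/(36.6 fm)²].
Evaluating gives E = 2.618×10^-13 J = 1.64×10^6 eV.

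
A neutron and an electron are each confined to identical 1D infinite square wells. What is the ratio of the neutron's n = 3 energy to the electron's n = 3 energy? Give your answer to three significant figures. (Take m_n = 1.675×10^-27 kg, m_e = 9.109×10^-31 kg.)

E_n ∝ 1/m at fixed n and L, so the ratio is m_e/m_n = 9.109×10^-31/1.675×10^-27 = 5.44×10^-4.

5.44×10^-4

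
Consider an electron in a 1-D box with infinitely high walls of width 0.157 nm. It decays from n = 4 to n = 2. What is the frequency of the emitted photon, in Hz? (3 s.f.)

E_1 = h²/(8m_eL²) = 2.444×10^-18 J and ΔE = (4² − 2²)E_1 = 2.933×10^-17 J.
f = ΔE/h = 2.933×10^-17/6.626×10^-34 = 4.43×10^16 Hz.

f = 4.43×10^16 Hz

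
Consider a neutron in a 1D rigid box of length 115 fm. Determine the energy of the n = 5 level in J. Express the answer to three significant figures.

For an infinite well E_n = n²h²/(8m_nL²), so E_1 = h²/(8m_nL²) = (6.626×10^-34)²/(8·1.675×10^-27·(1.15×10^-13 m)²) = 2.477×10^-15 J.
Then E_5 = 5²·E_1 = 25·2.477×10^-15 J = 6.19×10^-14 J.

E_5 = 6.19×10^-14 J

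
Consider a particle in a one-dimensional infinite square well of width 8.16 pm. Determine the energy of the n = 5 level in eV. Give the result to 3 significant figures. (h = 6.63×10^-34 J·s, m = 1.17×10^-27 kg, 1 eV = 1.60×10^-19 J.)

E_5 = 110 eV

For an infinite well E_n = n²h²/(8mL²), so E_1 = h²/(8mL²) = (6.63×10^-34)²/(8·1.17×10^-27·(8.16×10^-12 m)²) = 7.053×10^-19 J.
Then E_5 = 5²·E_1 = 25·7.053×10^-19 J = 1.763×10^-17 J.
Converting, E_5 = 1.763×10^-17 J / (1.60×10^-19 J/eV) = 110 eV.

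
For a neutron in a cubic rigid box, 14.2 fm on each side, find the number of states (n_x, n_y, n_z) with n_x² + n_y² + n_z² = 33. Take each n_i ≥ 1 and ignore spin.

degeneracy = 6

The level has n_x² + n_y² + n_z² = 33. The ordered positive-integer solutions are (1, 4, 4), (2, 2, 5), (2, 5, 2), (4, 1, 4), (4, 4, 1), (5, 2, 2).
That gives 6 states.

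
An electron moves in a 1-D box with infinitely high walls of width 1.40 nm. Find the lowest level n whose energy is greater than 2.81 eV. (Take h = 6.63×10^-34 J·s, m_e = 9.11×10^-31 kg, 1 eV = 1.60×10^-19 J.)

n = 4

E_1 = h²/(8m_eL²) = 3.077×10^-20 J = 0.1923 eV.
Need n² > 2.81/0.1923 = 14.61, i.e. n > 3.822.
The smallest integer satisfying this is n = 4.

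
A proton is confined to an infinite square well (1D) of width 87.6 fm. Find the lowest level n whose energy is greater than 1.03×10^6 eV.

n = 7

E_1 = h²/(8m_pL²) = 4.275×10^-15 J = 2.669×10^4 eV.
Need n² > 1.03×10^6/2.669×10^4 = 38.59, i.e. n > 6.212.
The smallest integer satisfying this is n = 7.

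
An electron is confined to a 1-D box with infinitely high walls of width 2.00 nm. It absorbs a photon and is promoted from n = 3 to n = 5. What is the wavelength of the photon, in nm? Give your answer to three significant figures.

λ = 824 nm

E_1 = h²/(8m_eL²) = 1.506×10^-20 J, so ΔE = (5² − 3²)E_1 = 2.410×10^-19 J.
λ = hc/ΔE = (6.626×10^-34·2.998×10^8)/2.410×10^-19 = 8.24×10^-7 m = 824 nm.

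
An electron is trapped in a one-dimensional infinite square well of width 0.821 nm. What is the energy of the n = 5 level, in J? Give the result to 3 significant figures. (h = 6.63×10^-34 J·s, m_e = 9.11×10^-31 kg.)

E_5 = 2.24×10^-18 J

For an infinite well E_n = n²h²/(8m_eL²), so E_1 = h²/(8m_eL²) = (6.63×10^-34)²/(8·9.11×10^-31·(8.21×10^-10 m)²) = 8.948×10^-20 J.
Then E_5 = 5²·E_1 = 25·8.948×10^-20 J = 2.24×10^-18 J.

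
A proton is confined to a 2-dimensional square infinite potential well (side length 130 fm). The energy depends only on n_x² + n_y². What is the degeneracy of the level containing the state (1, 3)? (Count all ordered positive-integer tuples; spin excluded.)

The level has n_x² + n_y² = 10. The ordered positive-integer solutions are (1, 3), (3, 1).
That gives 2 states.

degeneracy = 2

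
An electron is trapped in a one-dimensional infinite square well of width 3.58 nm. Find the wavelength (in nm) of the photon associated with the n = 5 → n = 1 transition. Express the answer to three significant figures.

E_1 = h²/(8m_eL²) = 4.701×10^-21 J, so ΔE = (5² − 1²)E_1 = 1.128×10^-19 J.
λ = hc/ΔE = (6.626×10^-34·2.998×10^8)/1.128×10^-19 = 1.76×10^-6 m = 1.76×10^3 nm.

λ = 1.76×10^3 nm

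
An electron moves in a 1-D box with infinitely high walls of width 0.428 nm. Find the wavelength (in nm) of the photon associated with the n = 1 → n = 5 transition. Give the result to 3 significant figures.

λ = 25.2 nm

E_1 = h²/(8m_eL²) = 3.289×10^-19 J, so ΔE = (5² − 1²)E_1 = 7.894×10^-18 J.
λ = hc/ΔE = (6.626×10^-34·2.998×10^8)/7.894×10^-18 = 2.52×10^-8 m = 25.2 nm.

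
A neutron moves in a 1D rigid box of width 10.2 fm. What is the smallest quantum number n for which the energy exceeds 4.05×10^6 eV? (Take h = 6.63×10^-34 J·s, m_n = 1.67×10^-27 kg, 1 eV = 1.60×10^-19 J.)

E_1 = h²/(8m_nL²) = 3.162×10^-13 J = 1.976×10^6 eV.
Need n² > 4.05×10^6/1.976×10^6 = 2.050, i.e. n > 1.432.
The smallest integer satisfying this is n = 2.

n = 2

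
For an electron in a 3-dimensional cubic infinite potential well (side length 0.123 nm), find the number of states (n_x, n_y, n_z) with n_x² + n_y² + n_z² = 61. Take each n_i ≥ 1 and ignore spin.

degeneracy = 6

The level has n_x² + n_y² + n_z² = 61. The ordered positive-integer solutions are (3, 4, 6), (3, 6, 4), (4, 3, 6), (4, 6, 3), (6, 3, 4), (6, 4, 3).
That gives 6 states.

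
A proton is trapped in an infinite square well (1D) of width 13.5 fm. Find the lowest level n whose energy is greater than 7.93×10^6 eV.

E_1 = h²/(8m_pL²) = 1.800×10^-13 J = 1.124×10^6 eV.
Need n² > 7.93×10^6/1.124×10^6 = 7.055, i.e. n > 2.656.
The smallest integer satisfying this is n = 3.

n = 3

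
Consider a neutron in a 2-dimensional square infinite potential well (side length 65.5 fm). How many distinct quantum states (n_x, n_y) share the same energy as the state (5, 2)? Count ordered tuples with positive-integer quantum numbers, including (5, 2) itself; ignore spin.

The level has n_x² + n_y² = 29. The ordered positive-integer solutions are (2, 5), (5, 2).
That gives 2 states.

degeneracy = 2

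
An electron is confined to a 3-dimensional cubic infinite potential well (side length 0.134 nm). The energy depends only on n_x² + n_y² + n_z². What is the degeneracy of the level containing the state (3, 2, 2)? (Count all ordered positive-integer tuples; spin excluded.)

The level has n_x² + n_y² + n_z² = 17. The ordered positive-integer solutions are (2, 2, 3), (2, 3, 2), (3, 2, 2).
That gives 3 states.

degeneracy = 3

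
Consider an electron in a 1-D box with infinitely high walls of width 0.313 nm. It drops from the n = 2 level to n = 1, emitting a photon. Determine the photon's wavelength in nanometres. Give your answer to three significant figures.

λ = 108 nm

E_1 = h²/(8m_eL²) = 6.150×10^-19 J, so ΔE = (2² − 1²)E_1 = 1.845×10^-18 J.
λ = hc/ΔE = (6.626×10^-34·2.998×10^8)/1.845×10^-18 = 1.08×10^-7 m = 108 nm.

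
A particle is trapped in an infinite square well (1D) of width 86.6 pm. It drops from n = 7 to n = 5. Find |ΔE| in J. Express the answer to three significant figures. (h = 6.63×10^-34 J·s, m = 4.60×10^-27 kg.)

|ΔE| = 3.82×10^-20 J

E_1 = h²/(8mL²) = 1.593×10^-21 J.
|ΔE| = |7² − 5²|·E_1 = 24·1.593×10^-21 J = 3.82×10^-20 J.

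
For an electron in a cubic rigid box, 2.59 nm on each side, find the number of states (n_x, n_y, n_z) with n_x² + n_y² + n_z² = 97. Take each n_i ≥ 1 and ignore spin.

The level has n_x² + n_y² + n_z² = 97. The ordered positive-integer solutions are (5, 6, 6), (6, 5, 6), (6, 6, 5).
That gives 3 states.

degeneracy = 3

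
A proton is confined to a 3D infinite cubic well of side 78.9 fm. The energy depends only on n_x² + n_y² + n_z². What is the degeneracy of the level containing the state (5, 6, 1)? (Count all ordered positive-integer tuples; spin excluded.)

degeneracy = 12

The level has n_x² + n_y² + n_z² = 62. The ordered positive-integer solutions are (1, 5, 6), (1, 6, 5), (2, 3, 7), (2, 7, 3), (3, 2, 7), (3, 7, 2), (5, 1, 6), (5, 6, 1), (6, 1, 5), (6, 5, 1), (7, 2, 3), (7, 3, 2).
That gives 12 states.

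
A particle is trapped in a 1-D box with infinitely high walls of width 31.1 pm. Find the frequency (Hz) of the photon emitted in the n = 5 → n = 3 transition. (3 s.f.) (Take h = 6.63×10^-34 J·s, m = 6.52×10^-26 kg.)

f = 2.10×10^13 Hz

E_1 = h²/(8mL²) = 8.713×10^-22 J and ΔE = (5² − 3²)E_1 = 1.394×10^-20 J.
f = ΔE/h = 1.394×10^-20/6.63×10^-34 = 2.10×10^13 Hz.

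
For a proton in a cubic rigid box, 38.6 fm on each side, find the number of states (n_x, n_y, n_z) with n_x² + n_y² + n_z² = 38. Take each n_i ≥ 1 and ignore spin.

degeneracy = 9

The level has n_x² + n_y² + n_z² = 38. The ordered positive-integer solutions are (1, 1, 6), (1, 6, 1), (2, 3, 5), (2, 5, 3), (3, 2, 5), (3, 5, 2), (5, 2, 3), (5, 3, 2), (6, 1, 1).
That gives 9 states.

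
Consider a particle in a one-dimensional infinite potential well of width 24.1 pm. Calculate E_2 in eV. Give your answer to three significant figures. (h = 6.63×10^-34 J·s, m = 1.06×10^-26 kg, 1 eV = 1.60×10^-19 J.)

E_2 = 0.223 eV

For an infinite well E_n = n²h²/(8mL²), so E_1 = h²/(8mL²) = (6.63×10^-34)²/(8·1.06×10^-26·(2.41×10^-11 m)²) = 8.925×10^-21 J.
Then E_2 = 2²·E_1 = 4·8.925×10^-21 J = 3.570×10^-20 J.
Converting, E_2 = 3.570×10^-20 J / (1.60×10^-19 J/eV) = 0.223 eV.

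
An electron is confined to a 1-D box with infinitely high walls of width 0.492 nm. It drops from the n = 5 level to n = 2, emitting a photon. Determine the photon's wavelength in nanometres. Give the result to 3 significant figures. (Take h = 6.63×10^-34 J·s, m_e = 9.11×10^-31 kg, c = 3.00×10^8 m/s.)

λ = 38.0 nm

E_1 = h²/(8m_eL²) = 2.492×10^-19 J, so ΔE = (5² − 2²)E_1 = 5.233×10^-18 J.
λ = hc/ΔE = (6.63×10^-34·3.00×10^8)/5.233×10^-18 = 3.80×10^-8 m = 38.0 nm.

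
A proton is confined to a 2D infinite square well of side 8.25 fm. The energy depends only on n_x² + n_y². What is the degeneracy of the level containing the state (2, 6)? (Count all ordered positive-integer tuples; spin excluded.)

degeneracy = 2

The level has n_x² + n_y² = 40. The ordered positive-integer solutions are (2, 6), (6, 2).
That gives 2 states.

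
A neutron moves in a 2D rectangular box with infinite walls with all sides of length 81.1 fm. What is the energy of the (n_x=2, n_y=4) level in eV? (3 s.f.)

For a 2D rectangular well E = (h²/8m_n)·Σ n_i²/L_i² = (6.626×10^-34)²/(8·1.675×10^-27) · [2²/(81.1 fm)² + 4²/(81.1 fm)²].
Evaluating gives E = 9.963×10^-14 J = 6.22×10^5 eV.

E = 6.22×10^5 eV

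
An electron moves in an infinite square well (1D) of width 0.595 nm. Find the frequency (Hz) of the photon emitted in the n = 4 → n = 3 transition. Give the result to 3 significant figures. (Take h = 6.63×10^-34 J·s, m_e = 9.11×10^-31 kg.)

E_1 = h²/(8m_eL²) = 1.704×10^-19 J and ΔE = (4² − 3²)E_1 = 1.193×10^-18 J.
f = ΔE/h = 1.193×10^-18/6.63×10^-34 = 1.80×10^15 Hz.

f = 1.80×10^15 Hz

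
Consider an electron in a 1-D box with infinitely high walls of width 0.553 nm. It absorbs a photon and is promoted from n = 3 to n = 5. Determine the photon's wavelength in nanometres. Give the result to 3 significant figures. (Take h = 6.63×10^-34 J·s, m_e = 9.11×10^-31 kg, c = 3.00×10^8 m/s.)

λ = 63.0 nm

E_1 = h²/(8m_eL²) = 1.972×10^-19 J, so ΔE = (5² − 3²)E_1 = 3.155×10^-18 J.
λ = hc/ΔE = (6.63×10^-34·3.00×10^8)/3.155×10^-18 = 6.30×10^-8 m = 63.0 nm.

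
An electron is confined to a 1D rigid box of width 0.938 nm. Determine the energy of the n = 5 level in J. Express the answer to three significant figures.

For an infinite well E_n = n²h²/(8m_eL²), so E_1 = h²/(8m_eL²) = (6.626×10^-34)²/(8·9.109×10^-31·(9.38×10^-10 m)²) = 6.848×10^-20 J.
Then E_5 = 5²·E_1 = 25·6.848×10^-20 J = 1.71×10^-18 J.

E_5 = 1.71×10^-18 J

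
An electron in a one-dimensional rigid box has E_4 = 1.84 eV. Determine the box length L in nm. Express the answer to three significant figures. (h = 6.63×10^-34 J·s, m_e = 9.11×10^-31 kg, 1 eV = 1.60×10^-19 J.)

L = 1.81 nm

From E_n = n²h²/(8m_eL²), L = n·h/√(8m_eE_n).
E_4 = 1.84 eV = 2.944×10^-19 J, so L = 4·6.63×10^-34/√(8·9.11×10^-31·2.944×10^-19) = 1.81×10^-9 m = 1.81 nm.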